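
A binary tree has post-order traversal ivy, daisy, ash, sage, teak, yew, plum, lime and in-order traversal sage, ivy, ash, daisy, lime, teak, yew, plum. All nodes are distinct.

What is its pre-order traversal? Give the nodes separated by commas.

lime, sage, ash, ivy, daisy, plum, yew, teak

The last element of post-order is the root; it splits in-order into left and right subtrees.
Root lime: left subtree has 4 nodes {sage, ivy, ash, daisy}, right has 3 {teak, yew, plum}.
  Root sage: left subtree has 0 nodes { }, right has 3 {ivy, ash, daisy}.
    Root ash: left subtree has 1 node {ivy}, right has 1 {daisy}.
  Root plum: left subtree has 2 nodes {teak, yew}, right has 0 { }.
    Root yew: left subtree has 1 node {teak}, right has 0 { }.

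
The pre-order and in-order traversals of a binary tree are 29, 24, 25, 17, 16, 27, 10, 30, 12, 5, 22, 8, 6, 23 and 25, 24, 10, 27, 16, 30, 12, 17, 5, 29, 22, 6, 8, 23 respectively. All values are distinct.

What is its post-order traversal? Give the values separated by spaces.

25 10 27 12 30 16 5 17 24 6 23 8 22 29

The first element of pre-order is the root; it splits in-order into left and right subtrees.
Root 29: left subtree has 9 nodes {25, 24, 10, 27, 16, 30, 12, 17, 5}, right has 4 {22, 6, 8, 23}.
  Root 24: left subtree has 1 node {25}, right has 7 {10, 27, 16, 30, 12, 17, 5}.
    Root 17: left subtree has 5 nodes {10, 27, 16, 30, 12}, right has 1 {5}.
      Root 16: left subtree has 2 nodes {10, 27}, right has 2 {30, 12}.
        Root 27: left subtree has 1 node {10}, right has 0 { }.
        Root 30: left subtree has 0 nodes { }, right has 1 {12}.
  Root 22: left subtree has 0 nodes { }, right has 3 {6, 8, 23}.
    Root 8: left subtree has 1 node {6}, right has 1 {23}.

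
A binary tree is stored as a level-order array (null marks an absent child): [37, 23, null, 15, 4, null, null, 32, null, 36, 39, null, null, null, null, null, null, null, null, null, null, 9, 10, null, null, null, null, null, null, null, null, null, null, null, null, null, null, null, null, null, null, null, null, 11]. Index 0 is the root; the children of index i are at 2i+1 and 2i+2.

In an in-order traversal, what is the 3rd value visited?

23

In-order visits the left subtree, then the node, then the right subtree.
At 37: go left to 23.
  At 23: go left to 15.
    At 15: go left to 32.
      32 is a leaf — visit 32.
    Visit 15.
    At 15: no right child.
  Visit 23.
  At 23: go right to 4.
    At 4: go left to 36.
      36 is a leaf — visit 36.
    Visit 4.
    At 4: go right to 39.
      At 39: go left to 9.
        At 9: go left to 11.
          11 is a leaf — visit 11.
        Visit 9.
        At 9: no right child.
      Visit 39.
      At 39: go right to 10.
        10 is a leaf — visit 10.
Visit 37.
At 37: no right child.
Full in-order sequence: 32, 15, 23, 36, 4, 11, 9, 39, 10, 37.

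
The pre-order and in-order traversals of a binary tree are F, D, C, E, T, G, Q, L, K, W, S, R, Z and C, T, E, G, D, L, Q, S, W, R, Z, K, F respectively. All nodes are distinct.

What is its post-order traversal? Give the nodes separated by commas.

The first element of pre-order is the root; it splits in-order into left and right subtrees.
Root F: left subtree has 12 nodes {C, T, E, G, D, L, Q, S, W, R, Z, K}, right has 0 { }.
  Root D: left subtree has 4 nodes {C, T, E, G}, right has 7 {L, Q, S, W, R, Z, K}.
    Root C: left subtree has 0 nodes { }, right has 3 {T, E, G}.
      Root E: left subtree has 1 node {T}, right has 1 {G}.
    Root Q: left subtree has 1 node {L}, right has 5 {S, W, R, Z, K}.
      Root K: left subtree has 4 nodes {S, W, R, Z}, right has 0 { }.
        Root W: left subtree has 1 node {S}, right has 2 {R, Z}.
          Root R: left subtree has 0 nodes { }, right has 1 {Z}.

T, G, E, C, L, S, Z, R, W, K, Q, D, F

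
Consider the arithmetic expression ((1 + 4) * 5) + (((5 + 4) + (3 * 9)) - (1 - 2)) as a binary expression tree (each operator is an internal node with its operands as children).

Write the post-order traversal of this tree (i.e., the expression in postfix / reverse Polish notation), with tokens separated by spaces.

Post-order on an expression tree gives postfix notation: for each operator, emit left operand, right operand, then the operator.

1 4 + 5 * 5 4 + 3 9 * + 1 2 - - +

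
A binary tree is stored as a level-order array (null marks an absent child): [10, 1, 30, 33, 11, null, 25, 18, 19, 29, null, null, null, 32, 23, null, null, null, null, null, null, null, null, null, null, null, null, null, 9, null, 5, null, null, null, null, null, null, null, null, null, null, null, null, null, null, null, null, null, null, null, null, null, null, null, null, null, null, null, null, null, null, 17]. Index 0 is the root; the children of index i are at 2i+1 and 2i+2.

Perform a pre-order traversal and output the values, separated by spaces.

Pre-order visits the node, then its left subtree, then its right subtree.
Visit 10.
At 10: go left to 1.
  Visit 1.
  At 1: go left to 33.
    Visit 33.
    At 33: go left to 18.
      18 is a leaf — visit 18.
    At 33: go right to 19.
      19 is a leaf — visit 19.
  At 1: go right to 11.
    Visit 11.
    At 11: go left to 29.
      29 is a leaf — visit 29.
    At 11: no right child.
At 10: go right to 30.
  Visit 30.
  At 30: no left child.
  At 30: go right to 25.
    Visit 25.
    At 25: go left to 32.
      Visit 32.
      At 32: no left child.
      At 32: go right to 9.
        9 is a leaf — visit 9.
    At 25: go right to 23.
      Visit 23.
      At 23: no left child.
      At 23: go right to 5.
        Visit 5.
        At 5: go left to 17.
          17 is a leaf — visit 17.
        At 5: no right child.

10 1 33 18 19 11 29 30 25 32 9 23 5 17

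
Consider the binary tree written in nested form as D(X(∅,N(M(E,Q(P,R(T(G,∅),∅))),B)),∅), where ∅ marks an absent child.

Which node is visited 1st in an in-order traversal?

In-order visits the left subtree, then the node, then the right subtree.
At D: go left to X.
  At X: no left child.
  Visit X.
  At X: go right to N.
    At N: go left to M.
      At M: go left to E.
        E is a leaf — visit E.
      Visit M.
      At M: go right to Q.
        At Q: go left to P.
          P is a leaf — visit P.
        Visit Q.
        At Q: go right to R.
          At R: go left to T.
            At T: go left to G.
              G is a leaf — visit G.
            Visit T.
            At T: no right child.
          Visit R.
          At R: no right child.
    Visit N.
    At N: go right to B.
      B is a leaf — visit B.
Visit D.
At D: no right child.
Full in-order sequence: X, E, M, P, Q, G, T, R, N, B, D.

X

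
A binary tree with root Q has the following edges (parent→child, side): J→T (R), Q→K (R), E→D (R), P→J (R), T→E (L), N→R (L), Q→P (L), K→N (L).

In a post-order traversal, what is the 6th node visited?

R

Post-order visits the left subtree, then the right subtree, then the node.
At Q: go left to P.
  At P: no left child.
  At P: go right to J.
    At J: no left child.
    At J: go right to T.
      At T: go left to E.
        At E: no left child.
        At E: go right to D.
          D is a leaf — visit D.
        Visit E.
      At T: no right child.
      Visit T.
    Visit J.
  Visit P.
At Q: go right to K.
  At K: go left to N.
    At N: go left to R.
      R is a leaf — visit R.
    At N: no right child.
    Visit N.
  At K: no right child.
  Visit K.
Visit Q.
Full post-order sequence: D, E, T, J, P, R, N, K, Q.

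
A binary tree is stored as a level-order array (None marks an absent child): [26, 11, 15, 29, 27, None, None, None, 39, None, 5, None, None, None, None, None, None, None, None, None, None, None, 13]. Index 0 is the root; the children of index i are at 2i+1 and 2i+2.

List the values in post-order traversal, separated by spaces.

Post-order visits the left subtree, then the right subtree, then the node.
At 26: go left to 11.
  At 11: go left to 29.
    At 29: no left child.
    At 29: go right to 39.
      39 is a leaf — visit 39.
    Visit 29.
  At 11: go right to 27.
    At 27: no left child.
    At 27: go right to 5.
      At 5: no left child.
      At 5: go right to 13.
        13 is a leaf — visit 13.
      Visit 5.
    Visit 27.
  Visit 11.
At 26: go right to 15.
  15 is a leaf — visit 15.
Visit 26.

39 29 13 5 27 11 15 26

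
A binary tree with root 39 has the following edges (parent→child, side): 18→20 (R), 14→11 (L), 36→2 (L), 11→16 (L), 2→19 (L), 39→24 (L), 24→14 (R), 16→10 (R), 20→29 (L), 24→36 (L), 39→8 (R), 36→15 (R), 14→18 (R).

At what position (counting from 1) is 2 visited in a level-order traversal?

6

Level-order visits nodes level by level from the root, left to right within each level.
Level 0: 39
Level 1: 24, 8
Level 2: 36, 14
Level 3: 2, 15, 11, 18
Level 4: 19, 16, 20
Level 5: 10, 29
Full level-order sequence: 39, 24, 8, 36, 14, 2, 15, 11, 18, 19, 16, 20, 10, 29.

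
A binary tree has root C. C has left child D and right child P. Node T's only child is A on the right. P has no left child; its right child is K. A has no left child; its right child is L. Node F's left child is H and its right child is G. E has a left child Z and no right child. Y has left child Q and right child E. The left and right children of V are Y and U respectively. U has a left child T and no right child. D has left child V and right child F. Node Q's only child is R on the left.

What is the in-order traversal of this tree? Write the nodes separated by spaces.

R Q Y Z E V T A L U D H F G C P K

In-order visits the left subtree, then the node, then the right subtree.
At C: go left to D.
  At D: go left to V.
    At V: go left to Y.
      At Y: go left to Q.
        At Q: go left to R.
          R is a leaf — visit R.
        Visit Q.
        At Q: no right child.
      Visit Y.
      At Y: go right to E.
        At E: go left to Z.
          Z is a leaf — visit Z.
        Visit E.
        At E: no right child.
    Visit V.
    At V: go right to U.
      At U: go left to T.
        At T: no left child.
        Visit T.
        At T: go right to A.
          At A: no left child.
          Visit A.
          At A: go right to L.
            L is a leaf — visit L.
      Visit U.
      At U: no right child.
  Visit D.
  At D: go right to F.
    At F: go left to H.
      H is a leaf — visit H.
    Visit F.
    At F: go right to G.
      G is a leaf — visit G.
Visit C.
At C: go right to P.
  At P: no left child.
  Visit P.
  At P: go right to K.
    K is a leaf — visit K.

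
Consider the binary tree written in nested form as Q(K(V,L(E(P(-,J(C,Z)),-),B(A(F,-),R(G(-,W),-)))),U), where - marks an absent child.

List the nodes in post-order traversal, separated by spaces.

V C Z J P E F A W G R B L K U Q

Post-order visits the left subtree, then the right subtree, then the node.
At Q: go left to K.
  At K: go left to V.
    V is a leaf — visit V.
  At K: go right to L.
    At L: go left to E.
      At E: go left to P.
        At P: no left child.
        At P: go right to J.
          At J: go left to C.
            C is a leaf — visit C.
          At J: go right to Z.
            Z is a leaf — visit Z.
          Visit J.
        Visit P.
      At E: no right child.
      Visit E.
    At L: go right to B.
      At B: go left to A.
        At A: go left to F.
          F is a leaf — visit F.
        At A: no right child.
        Visit A.
      At B: go right to R.
        At R: go left to G.
          At G: no left child.
          At G: go right to W.
            W is a leaf — visit W.
          Visit G.
        At R: no right child.
        Visit R.
      Visit B.
    Visit L.
  Visit K.
At Q: go right to U.
  U is a leaf — visit U.
Visit Q.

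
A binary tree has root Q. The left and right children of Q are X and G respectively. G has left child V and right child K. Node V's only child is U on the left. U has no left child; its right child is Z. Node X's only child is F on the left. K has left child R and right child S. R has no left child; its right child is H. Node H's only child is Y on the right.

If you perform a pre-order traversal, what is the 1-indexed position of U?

Pre-order visits the node, then its left subtree, then its right subtree.
Visit Q.
At Q: go left to X.
  Visit X.
  At X: go left to F.
    F is a leaf — visit F.
  At X: no right child.
At Q: go right to G.
  Visit G.
  At G: go left to V.
    Visit V.
    At V: go left to U.
      Visit U.
      At U: no left child.
      At U: go right to Z.
        Z is a leaf — visit Z.
    At V: no right child.
  At G: go right to K.
    Visit K.
    At K: go left to R.
      Visit R.
      At R: no left child.
      At R: go right to H.
        Visit H.
        At H: no left child.
        At H: go right to Y.
          Y is a leaf — visit Y.
    At K: go right to S.
      S is a leaf — visit S.
Full pre-order sequence: Q, X, F, G, V, U, Z, K, R, H, Y, S.

6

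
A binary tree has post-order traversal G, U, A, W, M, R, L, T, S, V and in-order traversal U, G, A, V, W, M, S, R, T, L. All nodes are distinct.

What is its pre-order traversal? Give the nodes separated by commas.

The last element of post-order is the root; it splits in-order into left and right subtrees.
Root V: left subtree has 3 nodes {U, G, A}, right has 6 {W, M, S, R, T, L}.
  Root A: left subtree has 2 nodes {U, G}, right has 0 { }.
    Root U: left subtree has 0 nodes { }, right has 1 {G}.
  Root S: left subtree has 2 nodes {W, M}, right has 3 {R, T, L}.
    Root M: left subtree has 1 node {W}, right has 0 { }.
    Root T: left subtree has 1 node {R}, right has 1 {L}.

V, A, U, G, S, M, W, T, R, L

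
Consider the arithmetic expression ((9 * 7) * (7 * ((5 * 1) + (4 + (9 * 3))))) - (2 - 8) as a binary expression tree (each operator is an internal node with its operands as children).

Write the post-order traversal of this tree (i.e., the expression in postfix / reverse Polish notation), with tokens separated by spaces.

Post-order on an expression tree gives postfix notation: for each operator, emit left operand, right operand, then the operator.

9 7 * 7 5 1 * 4 9 3 * + + * * 2 8 - -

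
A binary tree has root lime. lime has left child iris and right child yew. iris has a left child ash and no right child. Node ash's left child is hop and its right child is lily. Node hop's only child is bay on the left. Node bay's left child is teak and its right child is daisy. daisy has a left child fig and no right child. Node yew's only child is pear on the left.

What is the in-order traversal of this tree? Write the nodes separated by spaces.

In-order visits the left subtree, then the node, then the right subtree.
At lime: go left to iris.
  At iris: go left to ash.
    At ash: go left to hop.
      At hop: go left to bay.
        At bay: go left to teak.
          teak is a leaf — visit teak.
        Visit bay.
        At bay: go right to daisy.
          At daisy: go left to fig.
            fig is a leaf — visit fig.
          Visit daisy.
          At daisy: no right child.
      Visit hop.
      At hop: no right child.
    Visit ash.
    At ash: go right to lily.
      lily is a leaf — visit lily.
  Visit iris.
  At iris: no right child.
Visit lime.
At lime: go right to yew.
  At yew: go left to pear.
    pear is a leaf — visit pear.
  Visit yew.
  At yew: no right child.

teak bay fig daisy hop ash lily iris lime pear yew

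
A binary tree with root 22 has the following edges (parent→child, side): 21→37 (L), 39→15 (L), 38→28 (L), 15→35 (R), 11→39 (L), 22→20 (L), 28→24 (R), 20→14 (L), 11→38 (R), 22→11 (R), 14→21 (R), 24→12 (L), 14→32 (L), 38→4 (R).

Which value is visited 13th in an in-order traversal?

In-order visits the left subtree, then the node, then the right subtree.
At 22: go left to 20.
  At 20: go left to 14.
    At 14: go left to 32.
      32 is a leaf — visit 32.
    Visit 14.
    At 14: go right to 21.
      At 21: go left to 37.
        37 is a leaf — visit 37.
      Visit 21.
      At 21: no right child.
  Visit 20.
  At 20: no right child.
Visit 22.
At 22: go right to 11.
  At 11: go left to 39.
    At 39: go left to 15.
      At 15: no left child.
      Visit 15.
      At 15: go right to 35.
        35 is a leaf — visit 35.
    Visit 39.
    At 39: no right child.
  Visit 11.
  At 11: go right to 38.
    At 38: go left to 28.
      At 28: no left child.
      Visit 28.
      At 28: go right to 24.
        At 24: go left to 12.
          12 is a leaf — visit 12.
        Visit 24.
        At 24: no right child.
    Visit 38.
    At 38: go right to 4.
      4 is a leaf — visit 4.
Full in-order sequence: 32, 14, 37, 21, 20, 22, 15, 35, 39, 11, 28, 12, 24, 38, 4.

24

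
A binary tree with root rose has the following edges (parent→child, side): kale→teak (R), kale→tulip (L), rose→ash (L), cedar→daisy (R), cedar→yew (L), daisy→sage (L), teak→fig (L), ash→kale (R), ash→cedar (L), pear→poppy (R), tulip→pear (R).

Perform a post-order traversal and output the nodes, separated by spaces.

yew sage daisy cedar poppy pear tulip fig teak kale ash rose

Post-order visits the left subtree, then the right subtree, then the node.
At rose: go left to ash.
  At ash: go left to cedar.
    At cedar: go left to yew.
      yew is a leaf — visit yew.
    At cedar: go right to daisy.
      At daisy: go left to sage.
        sage is a leaf — visit sage.
      At daisy: no right child.
      Visit daisy.
    Visit cedar.
  At ash: go right to kale.
    At kale: go left to tulip.
      At tulip: no left child.
      At tulip: go right to pear.
        At pear: no left child.
        At pear: go right to poppy.
          poppy is a leaf — visit poppy.
        Visit pear.
      Visit tulip.
    At kale: go right to teak.
      At teak: go left to fig.
        fig is a leaf — visit fig.
      At teak: no right child.
      Visit teak.
    Visit kale.
  Visit ash.
At rose: no right child.
Visit rose.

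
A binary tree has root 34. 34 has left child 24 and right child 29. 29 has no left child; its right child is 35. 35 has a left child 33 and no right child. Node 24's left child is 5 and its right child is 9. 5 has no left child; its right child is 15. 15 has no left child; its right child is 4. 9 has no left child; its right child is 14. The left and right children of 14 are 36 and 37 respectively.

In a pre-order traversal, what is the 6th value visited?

Pre-order visits the node, then its left subtree, then its right subtree.
Visit 34.
At 34: go left to 24.
  Visit 24.
  At 24: go left to 5.
    Visit 5.
    At 5: no left child.
    At 5: go right to 15.
      Visit 15.
      At 15: no left child.
      At 15: go right to 4.
        4 is a leaf — visit 4.
  At 24: go right to 9.
    Visit 9.
    At 9: no left child.
    At 9: go right to 14.
      Visit 14.
      At 14: go left to 36.
        36 is a leaf — visit 36.
      At 14: go right to 37.
        37 is a leaf — visit 37.
At 34: go right to 29.
  Visit 29.
  At 29: no left child.
  At 29: go right to 35.
    Visit 35.
    At 35: go left to 33.
      33 is a leaf — visit 33.
    At 35: no right child.
Full pre-order sequence: 34, 24, 5, 15, 4, 9, 14, 36, 37, 29, 35, 33.

9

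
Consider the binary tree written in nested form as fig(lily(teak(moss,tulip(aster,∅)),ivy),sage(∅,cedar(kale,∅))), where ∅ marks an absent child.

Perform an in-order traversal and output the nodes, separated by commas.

In-order visits the left subtree, then the node, then the right subtree.
At fig: go left to lily.
  At lily: go left to teak.
    At teak: go left to moss.
      moss is a leaf — visit moss.
    Visit teak.
    At teak: go right to tulip.
      At tulip: go left to aster.
        aster is a leaf — visit aster.
      Visit tulip.
      At tulip: no right child.
  Visit lily.
  At lily: go right to ivy.
    ivy is a leaf — visit ivy.
Visit fig.
At fig: go right to sage.
  At sage: no left child.
  Visit sage.
  At sage: go right to cedar.
    At cedar: go left to kale.
      kale is a leaf — visit kale.
    Visit cedar.
    At cedar: no right child.

moss, teak, aster, tulip, lily, ivy, fig, sage, kale, cedar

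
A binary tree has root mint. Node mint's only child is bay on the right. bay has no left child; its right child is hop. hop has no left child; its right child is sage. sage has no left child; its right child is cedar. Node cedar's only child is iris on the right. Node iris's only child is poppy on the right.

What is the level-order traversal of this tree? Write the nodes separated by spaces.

Level-order visits nodes level by level from the root, left to right within each level.
Level 0: mint
Level 1: bay
Level 2: hop
Level 3: sage
Level 4: cedar
Level 5: iris
Level 6: poppy

mint bay hop sage cedar iris poppy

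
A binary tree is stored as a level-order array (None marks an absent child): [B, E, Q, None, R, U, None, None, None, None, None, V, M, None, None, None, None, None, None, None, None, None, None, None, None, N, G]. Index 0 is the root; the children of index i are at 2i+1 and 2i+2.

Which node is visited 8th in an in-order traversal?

G

In-order visits the left subtree, then the node, then the right subtree.
At B: go left to E.
  At E: no left child.
  Visit E.
  At E: go right to R.
    R is a leaf — visit R.
Visit B.
At B: go right to Q.
  At Q: go left to U.
    At U: go left to V.
      V is a leaf — visit V.
    Visit U.
    At U: go right to M.
      At M: go left to N.
        N is a leaf — visit N.
      Visit M.
      At M: go right to G.
        G is a leaf — visit G.
  Visit Q.
  At Q: no right child.
Full in-order sequence: E, R, B, V, U, N, M, G, Q.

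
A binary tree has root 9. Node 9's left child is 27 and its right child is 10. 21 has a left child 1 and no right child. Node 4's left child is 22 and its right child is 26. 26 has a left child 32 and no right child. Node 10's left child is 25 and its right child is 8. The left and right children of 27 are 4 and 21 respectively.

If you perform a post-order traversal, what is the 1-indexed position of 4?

Post-order visits the left subtree, then the right subtree, then the node.
At 9: go left to 27.
  At 27: go left to 4.
    At 4: go left to 22.
      22 is a leaf — visit 22.
    At 4: go right to 26.
      At 26: go left to 32.
        32 is a leaf — visit 32.
      At 26: no right child.
      Visit 26.
    Visit 4.
  At 27: go right to 21.
    At 21: go left to 1.
      1 is a leaf — visit 1.
    At 21: no right child.
    Visit 21.
  Visit 27.
At 9: go right to 10.
  At 10: go left to 25.
    25 is a leaf — visit 25.
  At 10: go right to 8.
    8 is a leaf — visit 8.
  Visit 10.
Visit 9.
Full post-order sequence: 22, 32, 26, 4, 1, 21, 27, 25, 8, 10, 9.

4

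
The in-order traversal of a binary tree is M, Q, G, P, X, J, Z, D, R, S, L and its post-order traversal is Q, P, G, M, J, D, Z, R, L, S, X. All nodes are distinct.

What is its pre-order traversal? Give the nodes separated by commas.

The last element of post-order is the root; it splits in-order into left and right subtrees.
Root X: left subtree has 4 nodes {M, Q, G, P}, right has 6 {J, Z, D, R, S, L}.
  Root M: left subtree has 0 nodes { }, right has 3 {Q, G, P}.
    Root G: left subtree has 1 node {Q}, right has 1 {P}.
  Root S: left subtree has 4 nodes {J, Z, D, R}, right has 1 {L}.
    Root R: left subtree has 3 nodes {J, Z, D}, right has 0 { }.
      Root Z: left subtree has 1 node {J}, right has 1 {D}.

X, M, G, Q, P, S, R, Z, J, D, L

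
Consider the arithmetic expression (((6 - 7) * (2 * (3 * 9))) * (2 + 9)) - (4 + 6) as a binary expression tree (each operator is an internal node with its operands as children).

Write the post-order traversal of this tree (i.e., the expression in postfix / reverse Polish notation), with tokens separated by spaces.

Post-order on an expression tree gives postfix notation: for each operator, emit left operand, right operand, then the operator.

6 7 - 2 3 9 * * * 2 9 + * 4 6 + -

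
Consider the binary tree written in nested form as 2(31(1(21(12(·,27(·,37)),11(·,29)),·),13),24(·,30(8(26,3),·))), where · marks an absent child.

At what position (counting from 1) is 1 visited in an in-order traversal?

In-order visits the left subtree, then the node, then the right subtree.
At 2: go left to 31.
  At 31: go left to 1.
    At 1: go left to 21.
      At 21: go left to 12.
        At 12: no left child.
        Visit 12.
        At 12: go right to 27.
          At 27: no left child.
          Visit 27.
          At 27: go right to 37.
            37 is a leaf — visit 37.
      Visit 21.
      At 21: go right to 11.
        At 11: no left child.
        Visit 11.
        At 11: go right to 29.
          29 is a leaf — visit 29.
    Visit 1.
    At 1: no right child.
  Visit 31.
  At 31: go right to 13.
    13 is a leaf — visit 13.
Visit 2.
At 2: go right to 24.
  At 24: no left child.
  Visit 24.
  At 24: go right to 30.
    At 30: go left to 8.
      At 8: go left to 26.
        26 is a leaf — visit 26.
      Visit 8.
      At 8: go right to 3.
        3 is a leaf — visit 3.
    Visit 30.
    At 30: no right child.
Full in-order sequence: 12, 27, 37, 21, 11, 29, 1, 31, 13, 2, 24, 26, 8, 3, 30.

7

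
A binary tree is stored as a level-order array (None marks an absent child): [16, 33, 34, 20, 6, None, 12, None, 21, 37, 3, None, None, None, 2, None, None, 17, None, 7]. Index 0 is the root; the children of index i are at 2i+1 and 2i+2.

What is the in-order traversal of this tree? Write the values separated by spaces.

20 17 21 33 7 37 6 3 16 34 12 2

In-order visits the left subtree, then the node, then the right subtree.
At 16: go left to 33.
  At 33: go left to 20.
    At 20: no left child.
    Visit 20.
    At 20: go right to 21.
      At 21: go left to 17.
        17 is a leaf — visit 17.
      Visit 21.
      At 21: no right child.
  Visit 33.
  At 33: go right to 6.
    At 6: go left to 37.
      At 37: go left to 7.
        7 is a leaf — visit 7.
      Visit 37.
      At 37: no right child.
    Visit 6.
    At 6: go right to 3.
      3 is a leaf — visit 3.
Visit 16.
At 16: go right to 34.
  At 34: no left child.
  Visit 34.
  At 34: go right to 12.
    At 12: no left child.
    Visit 12.
    At 12: go right to 2.
      2 is a leaf — visit 2.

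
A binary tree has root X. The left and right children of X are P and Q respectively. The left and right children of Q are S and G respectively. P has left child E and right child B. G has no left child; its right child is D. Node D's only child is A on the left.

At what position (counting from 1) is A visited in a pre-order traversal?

9

Pre-order visits the node, then its left subtree, then its right subtree.
Visit X.
At X: go left to P.
  Visit P.
  At P: go left to E.
    E is a leaf — visit E.
  At P: go right to B.
    B is a leaf — visit B.
At X: go right to Q.
  Visit Q.
  At Q: go left to S.
    S is a leaf — visit S.
  At Q: go right to G.
    Visit G.
    At G: no left child.
    At G: go right to D.
      Visit D.
      At D: go left to A.
        A is a leaf — visit A.
      At D: no right child.
Full pre-order sequence: X, P, E, B, Q, S, G, D, A.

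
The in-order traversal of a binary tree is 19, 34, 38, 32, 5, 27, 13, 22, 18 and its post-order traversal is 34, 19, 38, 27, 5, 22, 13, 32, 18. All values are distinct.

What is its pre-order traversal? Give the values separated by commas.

18, 32, 38, 19, 34, 13, 5, 27, 22

The last element of post-order is the root; it splits in-order into left and right subtrees.
Root 18: left subtree has 8 nodes {19, 34, 38, 32, 5, 27, 13, 22}, right has 0 { }.
  Root 32: left subtree has 3 nodes {19, 34, 38}, right has 4 {5, 27, 13, 22}.
    Root 38: left subtree has 2 nodes {19, 34}, right has 0 { }.
      Root 19: left subtree has 0 nodes { }, right has 1 {34}.
    Root 13: left subtree has 2 nodes {5, 27}, right has 1 {22}.
      Root 5: left subtree has 0 nodes { }, right has 1 {27}.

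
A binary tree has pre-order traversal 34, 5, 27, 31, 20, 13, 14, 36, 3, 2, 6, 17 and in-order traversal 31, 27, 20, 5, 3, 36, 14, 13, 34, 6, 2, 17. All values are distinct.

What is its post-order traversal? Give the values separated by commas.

The first element of pre-order is the root; it splits in-order into left and right subtrees.
Root 34: left subtree has 8 nodes {31, 27, 20, 5, 3, 36, 14, 13}, right has 3 {6, 2, 17}.
  Root 5: left subtree has 3 nodes {31, 27, 20}, right has 4 {3, 36, 14, 13}.
    Root 27: left subtree has 1 node {31}, right has 1 {20}.
    Root 13: left subtree has 3 nodes {3, 36, 14}, right has 0 { }.
      Root 14: left subtree has 2 nodes {3, 36}, right has 0 { }.
        Root 36: left subtree has 1 node {3}, right has 0 { }.
  Root 2: left subtree has 1 node {6}, right has 1 {17}.

31, 20, 27, 3, 36, 14, 13, 5, 6, 17, 2, 34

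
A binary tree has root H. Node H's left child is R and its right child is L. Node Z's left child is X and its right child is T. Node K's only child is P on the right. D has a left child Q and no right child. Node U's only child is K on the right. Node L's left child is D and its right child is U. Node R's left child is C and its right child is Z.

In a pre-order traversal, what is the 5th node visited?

X

Pre-order visits the node, then its left subtree, then its right subtree.
Visit H.
At H: go left to R.
  Visit R.
  At R: go left to C.
    C is a leaf — visit C.
  At R: go right to Z.
    Visit Z.
    At Z: go left to X.
      X is a leaf — visit X.
    At Z: go right to T.
      T is a leaf — visit T.
At H: go right to L.
  Visit L.
  At L: go left to D.
    Visit D.
    At D: go left to Q.
      Q is a leaf — visit Q.
    At D: no right child.
  At L: go right to U.
    Visit U.
    At U: no left child.
    At U: go right to K.
      Visit K.
      At K: no left child.
      At K: go right to P.
        P is a leaf — visit P.
Full pre-order sequence: H, R, C, Z, X, T, L, D, Q, U, K, P.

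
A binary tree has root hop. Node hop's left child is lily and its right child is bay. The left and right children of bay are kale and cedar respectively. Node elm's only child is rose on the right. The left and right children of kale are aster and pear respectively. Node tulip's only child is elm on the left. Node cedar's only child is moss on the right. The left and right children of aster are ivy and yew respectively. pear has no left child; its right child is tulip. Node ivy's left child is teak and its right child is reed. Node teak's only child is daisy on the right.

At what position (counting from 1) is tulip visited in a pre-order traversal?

Pre-order visits the node, then its left subtree, then its right subtree.
Visit hop.
At hop: go left to lily.
  lily is a leaf — visit lily.
At hop: go right to bay.
  Visit bay.
  At bay: go left to kale.
    Visit kale.
    At kale: go left to aster.
      Visit aster.
      At aster: go left to ivy.
        Visit ivy.
        At ivy: go left to teak.
          Visit teak.
          At teak: no left child.
          At teak: go right to daisy.
            daisy is a leaf — visit daisy.
        At ivy: go right to reed.
          reed is a leaf — visit reed.
      At aster: go right to yew.
        yew is a leaf — visit yew.
    At kale: go right to pear.
      Visit pear.
      At pear: no left child.
      At pear: go right to tulip.
        Visit tulip.
        At tulip: go left to elm.
          Visit elm.
          At elm: no left child.
          At elm: go right to rose.
            rose is a leaf — visit rose.
        At tulip: no right child.
  At bay: go right to cedar.
    Visit cedar.
    At cedar: no left child.
    At cedar: go right to moss.
      moss is a leaf — visit moss.
Full pre-order sequence: hop, lily, bay, kale, aster, ivy, teak, daisy, reed, yew, pear, tulip, elm, rose, cedar, moss.

12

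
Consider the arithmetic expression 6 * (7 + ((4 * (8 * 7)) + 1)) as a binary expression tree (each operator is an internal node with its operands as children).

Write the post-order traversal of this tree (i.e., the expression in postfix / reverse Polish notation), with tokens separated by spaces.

Post-order on an expression tree gives postfix notation: for each operator, emit left operand, right operand, then the operator.

6 7 4 8 7 * * 1 + + *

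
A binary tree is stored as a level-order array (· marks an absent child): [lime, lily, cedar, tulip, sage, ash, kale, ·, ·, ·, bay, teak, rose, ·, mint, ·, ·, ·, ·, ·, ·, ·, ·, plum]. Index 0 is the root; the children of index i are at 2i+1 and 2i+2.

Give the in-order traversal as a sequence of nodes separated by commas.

tulip, lily, sage, bay, lime, plum, teak, ash, rose, cedar, kale, mint

In-order visits the left subtree, then the node, then the right subtree.
At lime: go left to lily.
  At lily: go left to tulip.
    tulip is a leaf — visit tulip.
  Visit lily.
  At lily: go right to sage.
    At sage: no left child.
    Visit sage.
    At sage: go right to bay.
      bay is a leaf — visit bay.
Visit lime.
At lime: go right to cedar.
  At cedar: go left to ash.
    At ash: go left to teak.
      At teak: go left to plum.
        plum is a leaf — visit plum.
      Visit teak.
      At teak: no right child.
    Visit ash.
    At ash: go right to rose.
      rose is a leaf — visit rose.
  Visit cedar.
  At cedar: go right to kale.
    At kale: no left child.
    Visit kale.
    At kale: go right to mint.
      mint is a leaf — visit mint.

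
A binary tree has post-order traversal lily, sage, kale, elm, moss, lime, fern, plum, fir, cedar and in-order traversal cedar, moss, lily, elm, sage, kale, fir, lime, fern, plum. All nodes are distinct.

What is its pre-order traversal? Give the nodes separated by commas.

cedar, fir, moss, elm, lily, kale, sage, plum, fern, lime

The last element of post-order is the root; it splits in-order into left and right subtrees.
Root cedar: left subtree has 0 nodes { }, right has 9 {moss, lily, elm, sage, kale, fir, lime, fern, plum}.
  Root fir: left subtree has 5 nodes {moss, lily, elm, sage, kale}, right has 3 {lime, fern, plum}.
    Root moss: left subtree has 0 nodes { }, right has 4 {lily, elm, sage, kale}.
      Root elm: left subtree has 1 node {lily}, right has 2 {sage, kale}.
        Root kale: left subtree has 1 node {sage}, right has 0 { }.
    Root plum: left subtree has 2 nodes {lime, fern}, right has 0 { }.
      Root fern: left subtree has 1 node {lime}, right has 0 { }.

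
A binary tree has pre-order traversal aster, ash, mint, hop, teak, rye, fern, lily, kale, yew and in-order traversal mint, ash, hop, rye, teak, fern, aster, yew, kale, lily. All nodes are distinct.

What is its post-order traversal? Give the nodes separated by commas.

mint, rye, fern, teak, hop, ash, yew, kale, lily, aster

The first element of pre-order is the root; it splits in-order into left and right subtrees.
Root aster: left subtree has 6 nodes {mint, ash, hop, rye, teak, fern}, right has 3 {yew, kale, lily}.
  Root ash: left subtree has 1 node {mint}, right has 4 {hop, rye, teak, fern}.
    Root hop: left subtree has 0 nodes { }, right has 3 {rye, teak, fern}.
      Root teak: left subtree has 1 node {rye}, right has 1 {fern}.
  Root lily: left subtree has 2 nodes {yew, kale}, right has 0 { }.
    Root kale: left subtree has 1 node {yew}, right has 0 { }.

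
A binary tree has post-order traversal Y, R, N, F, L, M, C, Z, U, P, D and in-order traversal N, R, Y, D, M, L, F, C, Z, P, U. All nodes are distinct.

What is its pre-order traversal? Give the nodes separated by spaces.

The last element of post-order is the root; it splits in-order into left and right subtrees.
Root D: left subtree has 3 nodes {N, R, Y}, right has 7 {M, L, F, C, Z, P, U}.
  Root N: left subtree has 0 nodes { }, right has 2 {R, Y}.
    Root R: left subtree has 0 nodes { }, right has 1 {Y}.
  Root P: left subtree has 5 nodes {M, L, F, C, Z}, right has 1 {U}.
    Root Z: left subtree has 4 nodes {M, L, F, C}, right has 0 { }.
      Root C: left subtree has 3 nodes {M, L, F}, right has 0 { }.
        Root M: left subtree has 0 nodes { }, right has 2 {L, F}.
          Root L: left subtree has 0 nodes { }, right has 1 {F}.

D N R Y P Z C M L F U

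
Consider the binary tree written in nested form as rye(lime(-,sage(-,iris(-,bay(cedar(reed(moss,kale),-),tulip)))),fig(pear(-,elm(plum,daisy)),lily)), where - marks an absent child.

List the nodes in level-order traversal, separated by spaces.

rye lime fig sage pear lily iris elm bay plum daisy cedar tulip reed moss kale

Level-order visits nodes level by level from the root, left to right within each level.
Level 0: rye
Level 1: lime, fig
Level 2: sage, pear, lily
Level 3: iris, elm
Level 4: bay, plum, daisy
Level 5: cedar, tulip
Level 6: reed
Level 7: moss, kale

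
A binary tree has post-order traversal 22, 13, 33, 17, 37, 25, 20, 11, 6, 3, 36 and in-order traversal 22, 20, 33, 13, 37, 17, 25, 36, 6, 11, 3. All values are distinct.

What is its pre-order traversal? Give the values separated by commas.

36, 20, 22, 25, 37, 33, 13, 17, 3, 6, 11

The last element of post-order is the root; it splits in-order into left and right subtrees.
Root 36: left subtree has 7 nodes {22, 20, 33, 13, 37, 17, 25}, right has 3 {6, 11, 3}.
  Root 20: left subtree has 1 node {22}, right has 5 {33, 13, 37, 17, 25}.
    Root 25: left subtree has 4 nodes {33, 13, 37, 17}, right has 0 { }.
      Root 37: left subtree has 2 nodes {33, 13}, right has 1 {17}.
        Root 33: left subtree has 0 nodes { }, right has 1 {13}.
  Root 3: left subtree has 2 nodes {6, 11}, right has 0 { }.
    Root 6: left subtree has 0 nodes { }, right has 1 {11}.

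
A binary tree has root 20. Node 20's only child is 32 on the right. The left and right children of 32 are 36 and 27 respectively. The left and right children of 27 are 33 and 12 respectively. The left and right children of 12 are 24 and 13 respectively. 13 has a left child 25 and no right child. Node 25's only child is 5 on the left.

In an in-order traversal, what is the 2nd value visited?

36

In-order visits the left subtree, then the node, then the right subtree.
At 20: no left child.
Visit 20.
At 20: go right to 32.
  At 32: go left to 36.
    36 is a leaf — visit 36.
  Visit 32.
  At 32: go right to 27.
    At 27: go left to 33.
      33 is a leaf — visit 33.
    Visit 27.
    At 27: go right to 12.
      At 12: go left to 24.
        24 is a leaf — visit 24.
      Visit 12.
      At 12: go right to 13.
        At 13: go left to 25.
          At 25: go left to 5.
            5 is a leaf — visit 5.
          Visit 25.
          At 25: no right child.
        Visit 13.
        At 13: no right child.
Full in-order sequence: 20, 36, 32, 33, 27, 24, 12, 5, 25, 13.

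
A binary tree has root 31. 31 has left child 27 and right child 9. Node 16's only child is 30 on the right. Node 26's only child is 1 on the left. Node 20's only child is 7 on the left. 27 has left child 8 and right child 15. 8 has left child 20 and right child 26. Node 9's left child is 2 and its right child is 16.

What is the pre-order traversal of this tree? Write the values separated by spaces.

Pre-order visits the node, then its left subtree, then its right subtree.
Visit 31.
At 31: go left to 27.
  Visit 27.
  At 27: go left to 8.
    Visit 8.
    At 8: go left to 20.
      Visit 20.
      At 20: go left to 7.
        7 is a leaf — visit 7.
      At 20: no right child.
    At 8: go right to 26.
      Visit 26.
      At 26: go left to 1.
        1 is a leaf — visit 1.
      At 26: no right child.
  At 27: go right to 15.
    15 is a leaf — visit 15.
At 31: go right to 9.
  Visit 9.
  At 9: go left to 2.
    2 is a leaf — visit 2.
  At 9: go right to 16.
    Visit 16.
    At 16: no left child.
    At 16: go right to 30.
      30 is a leaf — visit 30.

31 27 8 20 7 26 1 15 9 2 16 30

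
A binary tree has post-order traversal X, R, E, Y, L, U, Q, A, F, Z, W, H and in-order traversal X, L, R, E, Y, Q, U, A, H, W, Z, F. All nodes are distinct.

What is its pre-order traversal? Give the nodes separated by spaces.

H A Q L X Y E R U W Z F

The last element of post-order is the root; it splits in-order into left and right subtrees.
Root H: left subtree has 8 nodes {X, L, R, E, Y, Q, U, A}, right has 3 {W, Z, F}.
  Root A: left subtree has 7 nodes {X, L, R, E, Y, Q, U}, right has 0 { }.
    Root Q: left subtree has 5 nodes {X, L, R, E, Y}, right has 1 {U}.
      Root L: left subtree has 1 node {X}, right has 3 {R, E, Y}.
        Root Y: left subtree has 2 nodes {R, E}, right has 0 { }.
          Root E: left subtree has 1 node {R}, right has 0 { }.
  Root W: left subtree has 0 nodes { }, right has 2 {Z, F}.
    Root Z: left subtree has 0 nodes { }, right has 1 {F}.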